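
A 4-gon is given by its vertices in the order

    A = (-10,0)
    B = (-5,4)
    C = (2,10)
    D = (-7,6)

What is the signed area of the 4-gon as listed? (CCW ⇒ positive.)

Apply the shoelace (surveyor's) formula: 2A = Σ (x_i·y_{i+1} − x_{i+1}·y_i), indices taken mod 4.
A→B: (-10)(4) − (-5)(0) = -40
B→C: (-5)(10) − (2)(4) = -58
C→D: (2)(6) − (-7)(10) = 82
D→A: (-7)(0) − (-10)(6) = 60
Σ = 44
Signed area = Σ/2 = 22 (positive ⇒ counter-clockwise traversal).

22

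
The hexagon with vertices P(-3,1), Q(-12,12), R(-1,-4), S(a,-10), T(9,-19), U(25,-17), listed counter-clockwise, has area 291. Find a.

-10

The doubled signed area Σ (x_i y_{i+1} − x_{i+1} y_i) is linear in a.
With a=0 it equals 432; the coefficient of a is -15 (from the two edges through S).
So -15·a + 432 = 2·291 = 582 ⇒ a = -10.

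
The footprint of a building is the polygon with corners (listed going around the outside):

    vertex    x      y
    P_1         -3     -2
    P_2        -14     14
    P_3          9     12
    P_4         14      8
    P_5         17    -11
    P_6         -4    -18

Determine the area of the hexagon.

573

Σ = (-70) + (-294) + (-96) + (-290) + (-350) + (-46) = -1146
Area = |Σ|/2 = 573.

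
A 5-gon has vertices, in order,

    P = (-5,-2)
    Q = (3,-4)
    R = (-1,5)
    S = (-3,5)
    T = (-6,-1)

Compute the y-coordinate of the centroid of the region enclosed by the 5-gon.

Apply Gauss's area formula. First the cross-terms c_i = x_i·y_{i+1} − x_{i+1}·y_i:
  26, 11, 10, 33, 7  ⇒  2A = 87, A = 43.5.
Then Σ (y_i + y_{i+1})·c_i = 66, so ȳ = 66 / (6·43.5) = 22/87.

22/87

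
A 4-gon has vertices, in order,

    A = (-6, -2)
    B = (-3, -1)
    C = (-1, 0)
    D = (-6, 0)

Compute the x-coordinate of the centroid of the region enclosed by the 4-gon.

Apply the shoelace formula. First the cross-terms c_i = x_i·y_{i+1} − x_{i+1}·y_i:
  0, -1, 0, 12  ⇒  2A = 11, A = 5.5.
Then Σ (x_i + x_{i+1})·c_i = -140, so x̄ = -140 / (6·5.5) = -140/33.

-140/33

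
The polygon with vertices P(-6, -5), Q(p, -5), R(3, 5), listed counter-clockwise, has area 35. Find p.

1

The doubled signed area Σ (x_i y_{i+1} − x_{i+1} y_i) is linear in p.
With p=0 it equals 60; the coefficient of p is 10 (from the two edges through Q).
So 10·p + 60 = 2·35 = 70 ⇒ p = 1.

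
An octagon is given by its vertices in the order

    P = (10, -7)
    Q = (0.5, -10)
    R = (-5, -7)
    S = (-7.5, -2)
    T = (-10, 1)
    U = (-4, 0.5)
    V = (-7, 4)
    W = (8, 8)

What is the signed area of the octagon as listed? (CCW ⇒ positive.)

-228.75

Apply the surveyor's formula: 2A = Σ (x_i·y_{i+1} − x_{i+1}·y_i), indices taken mod 8.
Σ = (-96.5) + (-53.5) + (-42.5) + (-27.5) + (-1) + (-12.5) + (-88) + (-136) = -457.5
Signed area = Σ/2 = -228.75 (negative ⇒ clockwise traversal).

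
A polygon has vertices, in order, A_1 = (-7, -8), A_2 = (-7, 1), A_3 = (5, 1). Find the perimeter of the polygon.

36

|A_1A_2| = √((0)² + (9)²) = √81 = 9
|A_2A_3| = √((12)² + (0)²) = √144 = 12
|A_3A_1| = √((-12)² + (-9)²) = √225 = 15
Perimeter = 9 + 12 + 15 = 36.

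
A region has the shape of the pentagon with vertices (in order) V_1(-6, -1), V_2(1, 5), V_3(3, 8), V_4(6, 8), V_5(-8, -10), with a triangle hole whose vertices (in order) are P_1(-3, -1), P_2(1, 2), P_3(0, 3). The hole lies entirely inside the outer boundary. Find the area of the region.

Outer boundary:
Apply the shoelace formula: 2A = Σ (x_i·y_{i+1} − x_{i+1}·y_i), indices taken mod 5.
Σ = (-29) + (-7) + (-24) + (4) + (-52) = -108
Area = |Σ|/2 = 54.
Hole:
Apply Gauss's area formula: 2A = Σ (x_i·y_{i+1} − x_{i+1}·y_i), indices taken mod 3.
P_1→P_2: (-3)(2) − (1)(-1) = -5
P_2→P_3: (1)(3) − (0)(2) = 3
P_3→P_1: (0)(-1) − (-3)(3) = 9
Σ = 7
Area = |Σ|/2 = 3.5.
Net area = 54 − 3.5 = 50.5.

50.5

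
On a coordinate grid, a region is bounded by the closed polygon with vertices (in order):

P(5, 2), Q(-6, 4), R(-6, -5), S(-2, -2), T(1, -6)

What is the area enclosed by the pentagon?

Apply Gauss's area formula: 2A = Σ (x_i·y_{i+1} − x_{i+1}·y_i), indices taken mod 5.
Σ = (32) + (54) + (2) + (14) + (32) = 134
Area = |Σ|/2 = 67.

67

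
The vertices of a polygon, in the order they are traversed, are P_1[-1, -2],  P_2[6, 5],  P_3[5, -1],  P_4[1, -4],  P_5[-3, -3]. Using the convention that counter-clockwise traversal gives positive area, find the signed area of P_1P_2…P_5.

-27.5

Apply the surveyor's formula: 2A = Σ (x_i·y_{i+1} − x_{i+1}·y_i), indices taken mod 5.
Σ = (7) + (-31) + (-19) + (-15) + (3) = -55
Signed area = Σ/2 = -27.5 (negative ⇒ clockwise traversal).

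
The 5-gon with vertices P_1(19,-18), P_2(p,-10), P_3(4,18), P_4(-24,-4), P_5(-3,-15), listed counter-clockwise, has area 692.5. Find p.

Write out the shoelace sum; only the two edges meeting at P_2 involve p:
2·Area = [(19·(-10) − p·(-18)) + (p·18 − 4·(-10))] + 1103
       = 36·p + 953 = 1385
⇒ p = 12.

12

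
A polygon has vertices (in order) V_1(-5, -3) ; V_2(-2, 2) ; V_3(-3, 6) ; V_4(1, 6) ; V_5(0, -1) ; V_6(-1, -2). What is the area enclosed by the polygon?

27.5

Cross-terms: -16, -6, -24, -1, -1, -7  ⇒  Σ = -55
Area = |Σ|/2 = 27.5.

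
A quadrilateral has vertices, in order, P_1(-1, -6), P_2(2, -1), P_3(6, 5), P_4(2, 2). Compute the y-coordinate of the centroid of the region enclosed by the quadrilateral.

Apply the shoelace (surveyor's) formula. First the cross-terms c_i = x_i·y_{i+1} − x_{i+1}·y_i:
  13, 16, 2, -10  ⇒  2A = 21, A = 10.5.
Then Σ (y_i + y_{i+1})·c_i = 27, so ȳ = 27 / (6·10.5) = 3/7.

3/7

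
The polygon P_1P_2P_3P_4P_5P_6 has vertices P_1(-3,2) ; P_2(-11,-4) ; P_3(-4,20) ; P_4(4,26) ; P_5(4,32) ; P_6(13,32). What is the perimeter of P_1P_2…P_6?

94

|P_1P_2| = √((-8)² + (-6)²) = √100 = 10
|P_2P_3| = √((7)² + (24)²) = √625 = 25
|P_3P_4| = √((8)² + (6)²) = √100 = 10
|P_4P_5| = √((0)² + (6)²) = √36 = 6
|P_5P_6| = √((9)² + (0)²) = √81 = 9
|P_6P_1| = √((-16)² + (-30)²) = √1156 = 34
Perimeter = 10 + 25 + 10 + 6 + 9 + 34 = 94.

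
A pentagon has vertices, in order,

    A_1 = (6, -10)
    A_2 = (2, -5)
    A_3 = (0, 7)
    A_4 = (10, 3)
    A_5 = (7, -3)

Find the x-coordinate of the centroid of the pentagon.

765/169

Apply the shoelace (surveyor's) formula. First the cross-terms c_i = x_i·y_{i+1} − x_{i+1}·y_i:
  -10, 14, -70, -51, -52  ⇒  2A = -169, A = -84.5.
Then Σ (x_i + x_{i+1})·c_i = -2295, so x̄ = -2295 / (6·(-84.5)) = 765/169.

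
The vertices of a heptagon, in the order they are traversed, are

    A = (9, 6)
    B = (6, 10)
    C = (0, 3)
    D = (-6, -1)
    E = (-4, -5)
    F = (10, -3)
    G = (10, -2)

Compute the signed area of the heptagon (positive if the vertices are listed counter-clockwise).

Σ = (54) + (18) + (18) + (26) + (62) + (10) + (78) = 266
Signed area = Σ/2 = 133 (positive ⇒ counter-clockwise traversal).

133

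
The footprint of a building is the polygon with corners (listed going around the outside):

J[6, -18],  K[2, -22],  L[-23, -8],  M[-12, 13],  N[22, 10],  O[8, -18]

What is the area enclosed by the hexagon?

965.5

Σ = (-96) + (-522) + (-395) + (-406) + (-476) + (-36) = -1931
Area = |Σ|/2 = 965.5.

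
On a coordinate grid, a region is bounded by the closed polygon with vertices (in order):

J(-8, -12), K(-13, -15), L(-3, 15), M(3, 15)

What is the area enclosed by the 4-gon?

Apply the shoelace (surveyor's) formula: 2A = Σ (x_i·y_{i+1} − x_{i+1}·y_i), indices taken mod 4.
Σ = (-36) + (-240) + (-90) + (84) = -282
Area = |Σ|/2 = 141.

141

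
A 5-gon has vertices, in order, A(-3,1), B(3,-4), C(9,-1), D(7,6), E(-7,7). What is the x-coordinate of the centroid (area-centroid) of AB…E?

Apply the shoelace (surveyor's) formula. First the cross-terms c_i = x_i·y_{i+1} − x_{i+1}·y_i:
  9, 33, 61, 91, 14  ⇒  2A = 208, A = 104.
Then Σ (x_i + x_{i+1})·c_i = 1232, so x̄ = 1232 / (6·104) = 77/39.

77/39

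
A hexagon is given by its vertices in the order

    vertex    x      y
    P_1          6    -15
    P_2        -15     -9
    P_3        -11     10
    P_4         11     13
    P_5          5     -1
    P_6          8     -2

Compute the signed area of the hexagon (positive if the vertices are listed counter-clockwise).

-483.5

Apply the shoelace (surveyor's) formula: 2A = Σ (x_i·y_{i+1} − x_{i+1}·y_i), indices taken mod 6.
P_1→P_2: (6)(-9) − (-15)(-15) = -279
P_2→P_3: (-15)(10) − (-11)(-9) = -249
P_3→P_4: (-11)(13) − (11)(10) = -253
P_4→P_5: (11)(-1) − (5)(13) = -76
P_5→P_6: (5)(-2) − (8)(-1) = -2
P_6→P_1: (8)(-15) − (6)(-2) = -108
Σ = -967
Signed area = Σ/2 = -483.5 (negative ⇒ clockwise traversal).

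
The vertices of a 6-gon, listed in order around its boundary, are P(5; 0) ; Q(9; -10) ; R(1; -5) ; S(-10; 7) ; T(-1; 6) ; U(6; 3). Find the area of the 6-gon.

Apply the surveyor's formula: 2A = Σ (x_i·y_{i+1} − x_{i+1}·y_i), indices taken mod 6.
Cross-terms: -50, -35, -43, -53, -39, -15  ⇒  Σ = -235
Area = |Σ|/2 = 117.5.

117.5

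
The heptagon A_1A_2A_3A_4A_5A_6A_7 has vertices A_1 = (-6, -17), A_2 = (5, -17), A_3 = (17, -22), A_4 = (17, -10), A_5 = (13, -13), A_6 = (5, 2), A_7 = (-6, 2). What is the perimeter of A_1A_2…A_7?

88

|A_1A_2| = √((11)² + (0)²) = √121 = 11
|A_2A_3| = √((12)² + (-5)²) = √169 = 13
|A_3A_4| = √((0)² + (12)²) = √144 = 12
|A_4A_5| = √((-4)² + (-3)²) = √25 = 5
|A_5A_6| = √((-8)² + (15)²) = √289 = 17
|A_6A_7| = √((-11)² + (0)²) = √121 = 11
|A_7A_1| = √((0)² + (-19)²) = √361 = 19
Perimeter = 11 + 13 + 12 + 5 + 17 + 11 + 19 = 88.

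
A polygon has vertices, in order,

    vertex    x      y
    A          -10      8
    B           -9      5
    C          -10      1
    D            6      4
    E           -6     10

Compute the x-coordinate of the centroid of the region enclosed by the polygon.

-205/51

Apply the shoelace formula. First the cross-terms c_i = x_i·y_{i+1} − x_{i+1}·y_i:
  22, 41, -46, 84, 52  ⇒  2A = 153, A = 76.5.
Then Σ (x_i + x_{i+1})·c_i = -1845, so x̄ = -1845 / (6·76.5) = -205/51.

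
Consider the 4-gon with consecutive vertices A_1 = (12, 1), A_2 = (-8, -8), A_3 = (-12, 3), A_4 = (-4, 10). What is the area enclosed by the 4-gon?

220

Apply the shoelace formula: 2A = Σ (x_i·y_{i+1} − x_{i+1}·y_i), indices taken mod 4.
A_1→A_2: (12)(-8) − (-8)(1) = -88
A_2→A_3: (-8)(3) − (-12)(-8) = -120
A_3→A_4: (-12)(10) − (-4)(3) = -108
A_4→A_1: (-4)(1) − (12)(10) = -124
Σ = -440
Area = |Σ|/2 = 220.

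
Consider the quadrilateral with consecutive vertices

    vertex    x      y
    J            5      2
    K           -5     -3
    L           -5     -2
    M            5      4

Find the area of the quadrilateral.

Apply the shoelace (surveyor's) formula: 2A = Σ (x_i·y_{i+1} − x_{i+1}·y_i), indices taken mod 4.
Σ = (-5) + (-5) + (-10) + (-10) = -30
Area = |Σ|/2 = 15.

15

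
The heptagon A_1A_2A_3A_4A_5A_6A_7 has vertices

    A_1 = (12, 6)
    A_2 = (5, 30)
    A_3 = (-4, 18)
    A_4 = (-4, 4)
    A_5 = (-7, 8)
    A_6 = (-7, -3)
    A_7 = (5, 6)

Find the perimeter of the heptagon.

|A_1A_2| = √((-7)² + (24)²) = √625 = 25
|A_2A_3| = √((-9)² + (-12)²) = √225 = 15
|A_3A_4| = √((0)² + (-14)²) = √196 = 14
|A_4A_5| = √((-3)² + (4)²) = √25 = 5
|A_5A_6| = √((0)² + (-11)²) = √121 = 11
|A_6A_7| = √((12)² + (9)²) = √225 = 15
|A_7A_1| = √((7)² + (0)²) = √49 = 7
Perimeter = 25 + 15 + 14 + 5 + 11 + 15 + 7 = 92.

92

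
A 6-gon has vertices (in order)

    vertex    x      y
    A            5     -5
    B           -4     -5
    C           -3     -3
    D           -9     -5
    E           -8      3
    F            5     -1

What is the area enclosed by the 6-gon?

77

Σ = (-45) + (-3) + (-12) + (-67) + (-7) + (-20) = -154
Area = |Σ|/2 = 77.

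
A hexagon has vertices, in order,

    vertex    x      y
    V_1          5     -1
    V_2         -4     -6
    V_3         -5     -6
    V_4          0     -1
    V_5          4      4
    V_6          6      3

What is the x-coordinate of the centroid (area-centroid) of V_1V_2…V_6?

85/48

Apply the shoelace formula. First the cross-terms c_i = x_i·y_{i+1} − x_{i+1}·y_i:
  -34, -6, 5, 4, -12, -21  ⇒  2A = -64, A = -32.
Then Σ (x_i + x_{i+1})·c_i = -340, so x̄ = -340 / (6·(-32)) = 85/48.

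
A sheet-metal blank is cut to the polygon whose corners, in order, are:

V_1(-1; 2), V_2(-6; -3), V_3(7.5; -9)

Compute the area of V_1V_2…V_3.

48.75

Cross-terms: 15, 76.5, 6  ⇒  Σ = 97.5
Area = |Σ|/2 = 48.75.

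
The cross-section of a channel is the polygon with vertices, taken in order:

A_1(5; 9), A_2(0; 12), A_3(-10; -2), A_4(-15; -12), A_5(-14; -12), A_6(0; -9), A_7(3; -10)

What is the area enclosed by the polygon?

256

Apply the shoelace formula: 2A = Σ (x_i·y_{i+1} − x_{i+1}·y_i), indices taken mod 7.
Σ = (60) + (120) + (90) + (12) + (126) + (27) + (77) = 512
Area = |Σ|/2 = 256.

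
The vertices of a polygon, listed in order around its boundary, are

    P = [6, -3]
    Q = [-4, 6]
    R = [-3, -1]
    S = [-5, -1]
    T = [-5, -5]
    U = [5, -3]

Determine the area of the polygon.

53.5

Apply the shoelace formula: 2A = Σ (x_i·y_{i+1} − x_{i+1}·y_i), indices taken mod 6.
P→Q: (6)(6) − (-4)(-3) = 24
Q→R: (-4)(-1) − (-3)(6) = 22
R→S: (-3)(-1) − (-5)(-1) = -2
S→T: (-5)(-5) − (-5)(-1) = 20
T→U: (-5)(-3) − (5)(-5) = 40
U→P: (5)(-3) − (6)(-3) = 3
Σ = 107
Area = |Σ|/2 = 53.5.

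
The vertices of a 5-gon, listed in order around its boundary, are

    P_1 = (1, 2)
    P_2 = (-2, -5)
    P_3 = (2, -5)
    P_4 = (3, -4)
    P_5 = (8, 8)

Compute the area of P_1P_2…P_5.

45

Cross-terms: -1, 20, 7, 56, 8  ⇒  Σ = 90
Area = |Σ|/2 = 45.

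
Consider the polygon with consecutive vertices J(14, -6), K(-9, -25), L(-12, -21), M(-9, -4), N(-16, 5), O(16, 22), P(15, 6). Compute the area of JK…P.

Σ = (-404) + (-111) + (-141) + (-109) + (-432) + (-234) + (-174) = -1605
Area = |Σ|/2 = 802.5.

802.5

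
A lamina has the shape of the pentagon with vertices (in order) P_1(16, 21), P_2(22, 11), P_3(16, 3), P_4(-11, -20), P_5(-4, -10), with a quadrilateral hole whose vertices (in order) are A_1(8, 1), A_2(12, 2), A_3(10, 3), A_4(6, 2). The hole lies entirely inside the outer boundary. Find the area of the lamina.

Outer boundary:
Apply the shoelace formula: 2A = Σ (x_i·y_{i+1} − x_{i+1}·y_i), indices taken mod 5.
Σ = (-286) + (-110) + (-287) + (30) + (76) = -577
Area = |Σ|/2 = 288.5.
Hole:
Apply the shoelace formula: 2A = Σ (x_i·y_{i+1} − x_{i+1}·y_i), indices taken mod 4.
Σ = (4) + (16) + (2) + (-10) = 12
Area = |Σ|/2 = 6.
Net area = 288.5 − 6 = 282.5.

282.5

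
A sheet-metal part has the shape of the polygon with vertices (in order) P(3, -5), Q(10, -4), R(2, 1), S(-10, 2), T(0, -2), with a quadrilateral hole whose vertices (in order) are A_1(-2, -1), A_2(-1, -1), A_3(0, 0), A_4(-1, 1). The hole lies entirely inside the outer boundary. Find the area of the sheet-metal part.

46

Outer boundary:
Apply the shoelace (surveyor's) formula: 2A = Σ (x_i·y_{i+1} − x_{i+1}·y_i), indices taken mod 5.
Σ = (38) + (18) + (14) + (20) + (6) = 96
Area = |Σ|/2 = 48.
Hole:
Apply Gauss's area formula: 2A = Σ (x_i·y_{i+1} − x_{i+1}·y_i), indices taken mod 4.
Σ = (1) + (0) + (0) + (3) = 4
Area = |Σ|/2 = 2.
Net area = 48 − 2 = 46.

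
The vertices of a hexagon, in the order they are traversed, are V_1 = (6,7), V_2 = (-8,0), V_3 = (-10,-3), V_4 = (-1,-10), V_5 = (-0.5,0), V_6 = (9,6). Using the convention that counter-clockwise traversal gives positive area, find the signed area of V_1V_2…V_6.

98

Apply Gauss's area formula: 2A = Σ (x_i·y_{i+1} − x_{i+1}·y_i), indices taken mod 6.
Cross-terms: 56, 24, 97, -5, -3, 27  ⇒  Σ = 196
Signed area = Σ/2 = 98 (positive ⇒ counter-clockwise traversal).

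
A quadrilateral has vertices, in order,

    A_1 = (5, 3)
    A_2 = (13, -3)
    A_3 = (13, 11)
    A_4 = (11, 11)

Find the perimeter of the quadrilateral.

36

|A_1A_2| = √((8)² + (-6)²) = √100 = 10
|A_2A_3| = √((0)² + (14)²) = √196 = 14
|A_3A_4| = √((-2)² + (0)²) = √4 = 2
|A_4A_1| = √((-6)² + (-8)²) = √100 = 10
Perimeter = 10 + 14 + 2 + 10 = 36.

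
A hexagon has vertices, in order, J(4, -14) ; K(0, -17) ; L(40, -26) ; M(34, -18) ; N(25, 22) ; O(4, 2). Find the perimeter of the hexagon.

|JK| = √((-4)² + (-3)²) = √25 = 5
|KL| = √((40)² + (-9)²) = √1681 = 41
|LM| = √((-6)² + (8)²) = √100 = 10
|MN| = √((-9)² + (40)²) = √1681 = 41
|NO| = √((-21)² + (-20)²) = √841 = 29
|OJ| = √((0)² + (-16)²) = √256 = 16
Perimeter = 5 + 41 + 10 + 41 + 29 + 16 = 142.

142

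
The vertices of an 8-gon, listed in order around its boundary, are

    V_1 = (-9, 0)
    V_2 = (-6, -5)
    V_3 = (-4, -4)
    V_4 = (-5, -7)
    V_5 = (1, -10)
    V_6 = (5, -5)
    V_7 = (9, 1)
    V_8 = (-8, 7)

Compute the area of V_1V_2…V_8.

Σ = (45) + (4) + (8) + (57) + (45) + (50) + (71) + (63) = 343
Area = |Σ|/2 = 171.5.

171.5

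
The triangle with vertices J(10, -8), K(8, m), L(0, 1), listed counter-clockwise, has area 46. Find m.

3

Write out the shoelace sum; only the two edges meeting at K involve m:
2·Area = [(10·m − 8·(-8)) + (8·1 − 0·m)] + -10
       = 10·m + 62 = 92
⇒ m = 3.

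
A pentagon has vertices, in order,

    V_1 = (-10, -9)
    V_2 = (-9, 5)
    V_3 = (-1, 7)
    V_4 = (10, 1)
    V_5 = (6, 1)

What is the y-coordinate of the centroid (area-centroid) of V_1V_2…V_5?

19/45

Apply the surveyor's formula. First the cross-terms c_i = x_i·y_{i+1} − x_{i+1}·y_i:
  -131, -58, -71, 4, -44  ⇒  2A = -300, A = -150.
Then Σ (y_i + y_{i+1})·c_i = -380, so ȳ = -380 / (6·(-150)) = 19/45.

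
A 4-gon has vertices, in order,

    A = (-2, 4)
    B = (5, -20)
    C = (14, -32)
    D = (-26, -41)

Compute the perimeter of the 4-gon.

|AB| = √((7)² + (-24)²) = √625 = 25
|BC| = √((9)² + (-12)²) = √225 = 15
|CD| = √((-40)² + (-9)²) = √1681 = 41
|DA| = √((24)² + (45)²) = √2601 = 51
Perimeter = 25 + 15 + 41 + 51 = 132.

132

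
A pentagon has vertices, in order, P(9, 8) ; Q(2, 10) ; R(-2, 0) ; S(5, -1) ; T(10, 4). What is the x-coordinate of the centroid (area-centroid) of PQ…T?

Apply the shoelace formula. First the cross-terms c_i = x_i·y_{i+1} − x_{i+1}·y_i:
  74, 20, 2, 30, 44  ⇒  2A = 170, A = 85.
Then Σ (x_i + x_{i+1})·c_i = 2106, so x̄ = 2106 / (6·85) = 351/85.

351/85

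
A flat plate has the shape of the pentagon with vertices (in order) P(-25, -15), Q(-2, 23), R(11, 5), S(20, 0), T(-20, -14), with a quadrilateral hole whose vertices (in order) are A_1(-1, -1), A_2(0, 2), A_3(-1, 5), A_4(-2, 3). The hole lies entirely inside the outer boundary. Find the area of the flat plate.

643

Outer boundary:
Apply the shoelace (surveyor's) formula: 2A = Σ (x_i·y_{i+1} − x_{i+1}·y_i), indices taken mod 5.
Σ = (-605) + (-263) + (-100) + (-280) + (-50) = -1298
Area = |Σ|/2 = 649.
Hole:
Cross-terms: -2, 2, 7, 5  ⇒  Σ = 12
Area = |Σ|/2 = 6.
Net area = 649 − 6 = 643.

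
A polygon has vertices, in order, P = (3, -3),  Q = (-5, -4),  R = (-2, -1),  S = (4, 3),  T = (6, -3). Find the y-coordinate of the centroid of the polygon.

Apply the shoelace (surveyor's) formula. First the cross-terms c_i = x_i·y_{i+1} − x_{i+1}·y_i:
  -27, -3, -2, -30, -9  ⇒  2A = -71, A = -35.5.
Then Σ (y_i + y_{i+1})·c_i = 254, so ȳ = 254 / (6·(-35.5)) = -254/213.

-254/213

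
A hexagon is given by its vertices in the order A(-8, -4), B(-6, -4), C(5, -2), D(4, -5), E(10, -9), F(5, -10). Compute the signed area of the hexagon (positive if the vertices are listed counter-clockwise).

-59

Σ = (8) + (32) + (-17) + (14) + (-55) + (-100) = -118
Signed area = Σ/2 = -59 (negative ⇒ clockwise traversal).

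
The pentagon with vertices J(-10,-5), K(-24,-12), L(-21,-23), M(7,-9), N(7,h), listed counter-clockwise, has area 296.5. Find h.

-5

Write out the shoelace sum; only the two edges meeting at N involve h:
2·Area = [(7·h − 7·(-9)) + (7·(-5) − (-10)·h)] + 650
       = 17·h + 678 = 593
⇒ h = -5.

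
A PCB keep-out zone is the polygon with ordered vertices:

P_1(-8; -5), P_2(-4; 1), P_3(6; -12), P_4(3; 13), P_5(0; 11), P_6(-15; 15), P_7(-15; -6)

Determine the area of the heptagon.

334

Apply the shoelace (surveyor's) formula: 2A = Σ (x_i·y_{i+1} − x_{i+1}·y_i), indices taken mod 7.
Cross-terms: -28, 42, 114, 33, 165, 315, 27  ⇒  Σ = 668
Area = |Σ|/2 = 334.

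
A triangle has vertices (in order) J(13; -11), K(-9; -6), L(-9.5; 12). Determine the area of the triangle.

Σ = (-177) + (-165) + (-51.5) = -393.5
Area = |Σ|/2 = 196.75.

196.75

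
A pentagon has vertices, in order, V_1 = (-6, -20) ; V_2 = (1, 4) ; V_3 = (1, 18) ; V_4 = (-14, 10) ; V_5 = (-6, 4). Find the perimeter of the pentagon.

|V_1V_2| = √((7)² + (24)²) = √625 = 25
|V_2V_3| = √((0)² + (14)²) = √196 = 14
|V_3V_4| = √((-15)² + (-8)²) = √289 = 17
|V_4V_5| = √((8)² + (-6)²) = √100 = 10
|V_5V_1| = √((0)² + (-24)²) = √576 = 24
Perimeter = 25 + 14 + 17 + 10 + 24 = 90.

90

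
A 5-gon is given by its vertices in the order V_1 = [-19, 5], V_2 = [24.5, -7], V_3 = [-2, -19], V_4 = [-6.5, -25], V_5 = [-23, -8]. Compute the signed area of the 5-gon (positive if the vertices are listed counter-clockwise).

Apply the shoelace (surveyor's) formula: 2A = Σ (x_i·y_{i+1} − x_{i+1}·y_i), indices taken mod 5.
Σ = (10.5) + (-479.5) + (-73.5) + (-523) + (-267) = -1332.5
Signed area = Σ/2 = -666.25 (negative ⇒ clockwise traversal).

-666.25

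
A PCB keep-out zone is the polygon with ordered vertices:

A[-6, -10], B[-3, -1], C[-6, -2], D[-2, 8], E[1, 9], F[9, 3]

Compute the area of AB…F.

126

Σ = (-24) + (0) + (-52) + (-26) + (-78) + (-72) = -252
Area = |Σ|/2 = 126.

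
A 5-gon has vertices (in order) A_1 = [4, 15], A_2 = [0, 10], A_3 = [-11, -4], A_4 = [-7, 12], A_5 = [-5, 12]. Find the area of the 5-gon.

Cross-terms: 40, 110, -160, -24, -123  ⇒  Σ = -157
Area = |Σ|/2 = 78.5.

78.5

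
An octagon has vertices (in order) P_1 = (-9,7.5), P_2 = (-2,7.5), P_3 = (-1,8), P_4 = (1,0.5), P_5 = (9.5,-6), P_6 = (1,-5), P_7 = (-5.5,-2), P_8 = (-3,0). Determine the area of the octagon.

Σ = (-52.5) + (-8.5) + (-8.5) + (-10.75) + (-41.5) + (-29.5) + (-6) + (-22.5) = -179.75
Area = |Σ|/2 = 89.875.

89.875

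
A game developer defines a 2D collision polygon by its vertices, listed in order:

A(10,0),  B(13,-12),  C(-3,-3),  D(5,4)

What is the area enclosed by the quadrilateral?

116

Apply the shoelace (surveyor's) formula: 2A = Σ (x_i·y_{i+1} − x_{i+1}·y_i), indices taken mod 4.
A→B: (10)(-12) − (13)(0) = -120
B→C: (13)(-3) − (-3)(-12) = -75
C→D: (-3)(4) − (5)(-3) = 3
D→A: (5)(0) − (10)(4) = -40
Σ = -232
Area = |Σ|/2 = 116.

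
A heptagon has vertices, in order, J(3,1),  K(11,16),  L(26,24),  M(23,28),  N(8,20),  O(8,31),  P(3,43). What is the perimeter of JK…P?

122

|JK| = √((8)² + (15)²) = √289 = 17
|KL| = √((15)² + (8)²) = √289 = 17
|LM| = √((-3)² + (4)²) = √25 = 5
|MN| = √((-15)² + (-8)²) = √289 = 17
|NO| = √((0)² + (11)²) = √121 = 11
|OP| = √((-5)² + (12)²) = √169 = 13
|PJ| = √((0)² + (-42)²) = √1764 = 42
Perimeter = 17 + 17 + 5 + 17 + 11 + 13 + 42 = 122.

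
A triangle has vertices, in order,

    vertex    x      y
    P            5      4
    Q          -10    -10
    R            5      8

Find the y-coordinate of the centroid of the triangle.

2/3

Apply the shoelace formula. First the cross-terms c_i = x_i·y_{i+1} − x_{i+1}·y_i:
  -10, -30, -20  ⇒  2A = -60, A = -30.
Then Σ (y_i + y_{i+1})·c_i = -120, so ȳ = -120 / (6·(-30)) = 2/3.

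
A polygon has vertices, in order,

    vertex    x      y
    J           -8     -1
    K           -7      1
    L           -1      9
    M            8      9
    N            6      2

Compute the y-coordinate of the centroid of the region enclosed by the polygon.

Apply the shoelace formula. First the cross-terms c_i = x_i·y_{i+1} − x_{i+1}·y_i:
  -15, -62, -81, -38, 10  ⇒  2A = -186, A = -93.
Then Σ (y_i + y_{i+1})·c_i = -2486, so ȳ = -2486 / (6·(-93)) = 1243/279.

1243/279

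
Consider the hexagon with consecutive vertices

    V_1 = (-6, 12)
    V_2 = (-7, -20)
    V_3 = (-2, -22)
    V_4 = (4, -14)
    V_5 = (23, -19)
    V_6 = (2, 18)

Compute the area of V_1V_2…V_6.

632

Apply the shoelace formula: 2A = Σ (x_i·y_{i+1} − x_{i+1}·y_i), indices taken mod 6.
Σ = (204) + (114) + (116) + (246) + (452) + (132) = 1264
Area = |Σ|/2 = 632.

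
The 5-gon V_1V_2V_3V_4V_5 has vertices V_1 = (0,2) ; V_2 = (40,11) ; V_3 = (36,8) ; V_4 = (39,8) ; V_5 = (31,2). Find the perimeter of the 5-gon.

90

|V_1V_2| = √((40)² + (9)²) = √1681 = 41
|V_2V_3| = √((-4)² + (-3)²) = √25 = 5
|V_3V_4| = √((3)² + (0)²) = √9 = 3
|V_4V_5| = √((-8)² + (-6)²) = √100 = 10
|V_5V_1| = √((-31)² + (0)²) = √961 = 31
Perimeter = 41 + 5 + 3 + 10 + 31 = 90.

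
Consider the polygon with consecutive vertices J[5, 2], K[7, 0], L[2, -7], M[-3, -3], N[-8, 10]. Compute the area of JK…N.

J→K: (5)(0) − (7)(2) = -14
K→L: (7)(-7) − (2)(0) = -49
L→M: (2)(-3) − (-3)(-7) = -27
M→N: (-3)(10) − (-8)(-3) = -54
N→J: (-8)(2) − (5)(10) = -66
Σ = -210
Area = |Σ|/2 = 105.

105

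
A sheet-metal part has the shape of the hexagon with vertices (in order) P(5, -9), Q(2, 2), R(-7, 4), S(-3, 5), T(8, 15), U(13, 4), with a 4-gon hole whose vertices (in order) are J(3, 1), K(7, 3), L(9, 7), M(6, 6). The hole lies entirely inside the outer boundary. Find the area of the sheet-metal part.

167

Outer boundary:
P→Q: (5)(2) − (2)(-9) = 28
Q→R: (2)(4) − (-7)(2) = 22
R→S: (-7)(5) − (-3)(4) = -23
S→T: (-3)(15) − (8)(5) = -85
T→U: (8)(4) − (13)(15) = -163
U→P: (13)(-9) − (5)(4) = -137
Σ = -358
Area = |Σ|/2 = 179.
Hole:
Apply Gauss's area formula: 2A = Σ (x_i·y_{i+1} − x_{i+1}·y_i), indices taken mod 4.
Σ = (2) + (22) + (12) + (-12) = 24
Area = |Σ|/2 = 12.
Net area = 179 − 12 = 167.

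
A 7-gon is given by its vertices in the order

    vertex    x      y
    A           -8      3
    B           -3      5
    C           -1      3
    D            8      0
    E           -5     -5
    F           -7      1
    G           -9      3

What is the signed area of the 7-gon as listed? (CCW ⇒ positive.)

-77

Apply Gauss's area formula: 2A = Σ (x_i·y_{i+1} − x_{i+1}·y_i), indices taken mod 7.
Cross-terms: -31, -4, -24, -40, -40, -12, -3  ⇒  Σ = -154
Signed area = Σ/2 = -77 (negative ⇒ clockwise traversal).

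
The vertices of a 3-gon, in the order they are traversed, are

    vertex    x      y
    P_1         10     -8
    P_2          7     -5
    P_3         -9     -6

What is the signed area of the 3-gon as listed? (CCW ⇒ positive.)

25.5

Cross-terms: 6, -87, 132  ⇒  Σ = 51
Signed area = Σ/2 = 25.5 (positive ⇒ counter-clockwise traversal).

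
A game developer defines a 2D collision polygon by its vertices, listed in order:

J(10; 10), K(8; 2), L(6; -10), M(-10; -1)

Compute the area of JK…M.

174

Σ = (-60) + (-92) + (-106) + (-90) = -348
Area = |Σ|/2 = 174.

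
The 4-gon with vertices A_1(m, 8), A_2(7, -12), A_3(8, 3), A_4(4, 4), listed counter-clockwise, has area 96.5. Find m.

-5

The doubled signed area Σ (x_i y_{i+1} − x_{i+1} y_i) is linear in m.
With m=0 it equals 113; the coefficient of m is -16 (from the two edges through A_1).
So -16·m + 113 = 2·96.5 = 193 ⇒ m = -5.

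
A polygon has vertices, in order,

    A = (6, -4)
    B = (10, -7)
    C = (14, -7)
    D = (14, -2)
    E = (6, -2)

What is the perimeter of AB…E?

24

|AB| = √((4)² + (-3)²) = √25 = 5
|BC| = √((4)² + (0)²) = √16 = 4
|CD| = √((0)² + (5)²) = √25 = 5
|DE| = √((-8)² + (0)²) = √64 = 8
|EA| = √((0)² + (-2)²) = √4 = 2
Perimeter = 5 + 4 + 5 + 8 + 2 = 24.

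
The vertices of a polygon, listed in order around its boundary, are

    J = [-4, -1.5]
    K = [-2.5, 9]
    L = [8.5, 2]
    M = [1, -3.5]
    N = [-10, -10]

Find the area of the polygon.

Apply the shoelace (surveyor's) formula: 2A = Σ (x_i·y_{i+1} − x_{i+1}·y_i), indices taken mod 5.
Σ = (-39.75) + (-81.5) + (-31.75) + (-45) + (-25) = -223
Area = |Σ|/2 = 111.5.

111.5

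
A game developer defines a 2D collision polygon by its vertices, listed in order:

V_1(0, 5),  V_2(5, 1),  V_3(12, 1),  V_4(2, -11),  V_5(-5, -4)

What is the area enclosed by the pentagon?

V_1→V_2: (0)(1) − (5)(5) = -25
V_2→V_3: (5)(1) − (12)(1) = -7
V_3→V_4: (12)(-11) − (2)(1) = -134
V_4→V_5: (2)(-4) − (-5)(-11) = -63
V_5→V_1: (-5)(5) − (0)(-4) = -25
Σ = -254
Area = |Σ|/2 = 127.

127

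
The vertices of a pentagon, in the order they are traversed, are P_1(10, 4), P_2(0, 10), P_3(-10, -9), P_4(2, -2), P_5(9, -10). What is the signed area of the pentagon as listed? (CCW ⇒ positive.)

Apply the shoelace (surveyor's) formula: 2A = Σ (x_i·y_{i+1} − x_{i+1}·y_i), indices taken mod 5.
Cross-terms: 100, 100, 38, -2, 136  ⇒  Σ = 372
Signed area = Σ/2 = 186 (positive ⇒ counter-clockwise traversal).

186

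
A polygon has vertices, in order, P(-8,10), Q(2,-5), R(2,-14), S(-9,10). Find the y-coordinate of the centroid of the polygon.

-37/19

Apply the shoelace formula. First the cross-terms c_i = x_i·y_{i+1} − x_{i+1}·y_i:
  20, -18, -106, -10  ⇒  2A = -114, A = -57.
Then Σ (y_i + y_{i+1})·c_i = 666, so ȳ = 666 / (6·(-57)) = -37/19.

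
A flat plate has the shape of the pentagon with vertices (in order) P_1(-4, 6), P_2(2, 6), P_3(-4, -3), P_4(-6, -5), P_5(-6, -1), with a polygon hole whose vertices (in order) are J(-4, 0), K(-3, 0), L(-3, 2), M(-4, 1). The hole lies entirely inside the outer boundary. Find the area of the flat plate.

38.5

Outer boundary:
Apply the shoelace (surveyor's) formula: 2A = Σ (x_i·y_{i+1} − x_{i+1}·y_i), indices taken mod 5.
Σ = (-36) + (18) + (2) + (-24) + (-40) = -80
Area = |Σ|/2 = 40.
Hole:
J→K: (-4)(0) − (-3)(0) = 0
K→L: (-3)(2) − (-3)(0) = -6
L→M: (-3)(1) − (-4)(2) = 5
M→J: (-4)(0) − (-4)(1) = 4
Σ = 3
Area = |Σ|/2 = 1.5.
Net area = 40 − 1.5 = 38.5.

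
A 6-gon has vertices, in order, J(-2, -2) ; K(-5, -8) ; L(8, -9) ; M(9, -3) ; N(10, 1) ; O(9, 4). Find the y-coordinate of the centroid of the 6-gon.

Apply the shoelace formula. First the cross-terms c_i = x_i·y_{i+1} − x_{i+1}·y_i:
  6, 109, 57, 39, 31, -10  ⇒  2A = 232, A = 116.
Then Σ (y_i + y_{i+1})·c_i = -2540, so ȳ = -2540 / (6·116) = -635/174.

-635/174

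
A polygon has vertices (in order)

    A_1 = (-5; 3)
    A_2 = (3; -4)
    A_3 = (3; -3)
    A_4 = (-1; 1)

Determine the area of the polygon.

8

Apply the surveyor's formula: 2A = Σ (x_i·y_{i+1} − x_{i+1}·y_i), indices taken mod 4.
Cross-terms: 11, 3, 0, 2  ⇒  Σ = 16
Area = |Σ|/2 = 8.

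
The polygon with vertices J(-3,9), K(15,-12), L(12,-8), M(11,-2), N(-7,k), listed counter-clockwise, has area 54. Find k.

14

The doubled signed area Σ (x_i y_{i+1} − x_{i+1} y_i) is linear in k.
With k=0 it equals -88; the coefficient of k is 14 (from the two edges through N).
So 14·k + -88 = 2·54 = 108 ⇒ k = 14.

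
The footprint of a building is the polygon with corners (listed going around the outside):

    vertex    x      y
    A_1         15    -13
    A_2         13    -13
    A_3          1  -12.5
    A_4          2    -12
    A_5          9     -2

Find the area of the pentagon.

Apply the shoelace formula: 2A = Σ (x_i·y_{i+1} − x_{i+1}·y_i), indices taken mod 5.
Σ = (-26) + (-149.5) + (13) + (104) + (-87) = -145.5
Area = |Σ|/2 = 72.75.

72.75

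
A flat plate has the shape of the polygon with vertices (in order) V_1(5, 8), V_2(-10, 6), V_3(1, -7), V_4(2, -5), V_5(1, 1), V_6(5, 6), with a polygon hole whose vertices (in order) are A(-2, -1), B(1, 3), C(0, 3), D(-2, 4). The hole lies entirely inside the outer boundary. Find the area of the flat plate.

Outer boundary:
Cross-terms: 110, 64, 9, 7, 1, 10  ⇒  Σ = 201
Area = |Σ|/2 = 100.5.
Hole:
Apply the shoelace formula: 2A = Σ (x_i·y_{i+1} − x_{i+1}·y_i), indices taken mod 4.
Σ = (-5) + (3) + (6) + (10) = 14
Area = |Σ|/2 = 7.
Net area = 100.5 − 7 = 93.5.

93.5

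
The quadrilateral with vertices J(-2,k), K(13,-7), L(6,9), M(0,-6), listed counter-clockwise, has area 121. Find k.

-9

The doubled signed area Σ (x_i y_{i+1} − x_{i+1} y_i) is linear in k.
With k=0 it equals 125; the coefficient of k is -13 (from the two edges through J).
So -13·k + 125 = 2·121 = 242 ⇒ k = -9.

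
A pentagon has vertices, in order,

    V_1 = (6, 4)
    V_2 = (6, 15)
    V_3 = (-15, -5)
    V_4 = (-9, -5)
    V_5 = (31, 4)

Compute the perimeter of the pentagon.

112

|V_1V_2| = √((0)² + (11)²) = √121 = 11
|V_2V_3| = √((-21)² + (-20)²) = √841 = 29
|V_3V_4| = √((6)² + (0)²) = √36 = 6
|V_4V_5| = √((40)² + (9)²) = √1681 = 41
|V_5V_1| = √((-25)² + (0)²) = √625 = 25
Perimeter = 11 + 29 + 6 + 41 + 25 = 112.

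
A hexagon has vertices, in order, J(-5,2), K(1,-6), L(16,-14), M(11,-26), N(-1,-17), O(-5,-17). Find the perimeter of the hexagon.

78

|JK| = √((6)² + (-8)²) = √100 = 10
|KL| = √((15)² + (-8)²) = √289 = 17
|LM| = √((-5)² + (-12)²) = √169 = 13
|MN| = √((-12)² + (9)²) = √225 = 15
|NO| = √((-4)² + (0)²) = √16 = 4
|OJ| = √((0)² + (19)²) = √361 = 19
Perimeter = 10 + 17 + 13 + 15 + 4 + 19 = 78.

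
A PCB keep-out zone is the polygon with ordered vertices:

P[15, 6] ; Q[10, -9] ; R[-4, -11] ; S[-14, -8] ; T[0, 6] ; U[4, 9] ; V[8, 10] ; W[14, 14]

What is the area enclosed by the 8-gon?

378.5

Cross-terms: -195, -146, -122, -84, -24, -32, -28, -126  ⇒  Σ = -757
Area = |Σ|/2 = 378.5.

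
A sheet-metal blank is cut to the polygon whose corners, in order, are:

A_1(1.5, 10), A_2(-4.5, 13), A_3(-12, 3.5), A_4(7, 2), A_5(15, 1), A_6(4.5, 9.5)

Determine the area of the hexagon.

151

Apply the shoelace (surveyor's) formula: 2A = Σ (x_i·y_{i+1} − x_{i+1}·y_i), indices taken mod 6.
Σ = (64.5) + (140.25) + (-48.5) + (-23) + (138) + (30.75) = 302
Area = |Σ|/2 = 151.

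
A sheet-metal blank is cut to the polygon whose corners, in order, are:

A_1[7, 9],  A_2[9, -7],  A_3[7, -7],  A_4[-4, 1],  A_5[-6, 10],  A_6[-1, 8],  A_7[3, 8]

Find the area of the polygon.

149

Apply the shoelace formula: 2A = Σ (x_i·y_{i+1} − x_{i+1}·y_i), indices taken mod 7.
Σ = (-130) + (-14) + (-21) + (-34) + (-38) + (-32) + (-29) = -298
Area = |Σ|/2 = 149.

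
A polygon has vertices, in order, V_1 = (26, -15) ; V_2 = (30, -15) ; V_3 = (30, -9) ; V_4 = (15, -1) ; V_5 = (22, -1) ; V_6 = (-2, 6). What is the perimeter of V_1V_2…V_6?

94

|V_1V_2| = √((4)² + (0)²) = √16 = 4
|V_2V_3| = √((0)² + (6)²) = √36 = 6
|V_3V_4| = √((-15)² + (8)²) = √289 = 17
|V_4V_5| = √((7)² + (0)²) = √49 = 7
|V_5V_6| = √((-24)² + (7)²) = √625 = 25
|V_6V_1| = √((28)² + (-21)²) = √1225 = 35
Perimeter = 4 + 6 + 17 + 7 + 25 + 35 = 94.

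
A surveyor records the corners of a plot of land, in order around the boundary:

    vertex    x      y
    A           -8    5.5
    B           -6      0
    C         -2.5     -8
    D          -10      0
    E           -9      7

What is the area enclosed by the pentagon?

31.25

Apply the surveyor's formula: 2A = Σ (x_i·y_{i+1} − x_{i+1}·y_i), indices taken mod 5.
Σ = (33) + (48) + (-80) + (-70) + (6.5) = -62.5
Area = |Σ|/2 = 31.25.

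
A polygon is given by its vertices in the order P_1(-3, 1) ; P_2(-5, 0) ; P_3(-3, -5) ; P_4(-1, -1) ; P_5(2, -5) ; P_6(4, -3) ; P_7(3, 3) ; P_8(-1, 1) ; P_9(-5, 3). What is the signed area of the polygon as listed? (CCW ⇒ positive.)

Cross-terms: 5, 25, -2, 7, 14, 21, 6, 2, 4  ⇒  Σ = 82
Signed area = Σ/2 = 41 (positive ⇒ counter-clockwise traversal).

41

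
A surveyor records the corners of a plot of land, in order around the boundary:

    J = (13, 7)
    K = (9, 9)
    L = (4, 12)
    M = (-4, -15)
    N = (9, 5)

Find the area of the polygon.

Apply the shoelace (surveyor's) formula: 2A = Σ (x_i·y_{i+1} − x_{i+1}·y_i), indices taken mod 5.
Σ = (54) + (72) + (-12) + (115) + (-2) = 227
Area = |Σ|/2 = 113.5.

113.5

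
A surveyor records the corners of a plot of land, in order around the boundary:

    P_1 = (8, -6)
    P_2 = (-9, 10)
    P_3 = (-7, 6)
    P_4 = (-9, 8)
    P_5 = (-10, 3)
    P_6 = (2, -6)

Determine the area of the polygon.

91.5

Apply the surveyor's formula: 2A = Σ (x_i·y_{i+1} − x_{i+1}·y_i), indices taken mod 6.
Σ = (26) + (16) + (-2) + (53) + (54) + (36) = 183
Area = |Σ|/2 = 91.5.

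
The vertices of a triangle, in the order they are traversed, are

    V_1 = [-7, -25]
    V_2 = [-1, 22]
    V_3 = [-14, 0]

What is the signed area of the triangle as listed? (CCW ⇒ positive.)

Apply the shoelace formula: 2A = Σ (x_i·y_{i+1} − x_{i+1}·y_i), indices taken mod 3.
Σ = (-179) + (308) + (350) = 479
Signed area = Σ/2 = 239.5 (positive ⇒ counter-clockwise traversal).

239.5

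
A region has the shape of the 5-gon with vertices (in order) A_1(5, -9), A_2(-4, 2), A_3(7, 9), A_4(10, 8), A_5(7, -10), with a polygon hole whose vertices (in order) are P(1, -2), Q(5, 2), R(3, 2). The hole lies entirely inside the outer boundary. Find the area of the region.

135.5

Outer boundary:
Cross-terms: -26, -50, -34, -156, -13  ⇒  Σ = -279
Area = |Σ|/2 = 139.5.
Hole:
Apply the surveyor's formula: 2A = Σ (x_i·y_{i+1} − x_{i+1}·y_i), indices taken mod 3.
Σ = (12) + (4) + (-8) = 8
Area = |Σ|/2 = 4.
Net area = 139.5 − 4 = 135.5.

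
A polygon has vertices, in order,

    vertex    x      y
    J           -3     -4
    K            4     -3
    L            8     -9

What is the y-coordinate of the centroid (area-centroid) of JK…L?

-16/3

Apply the shoelace formula. First the cross-terms c_i = x_i·y_{i+1} − x_{i+1}·y_i:
  25, -12, -59  ⇒  2A = -46, A = -23.
Then Σ (y_i + y_{i+1})·c_i = 736, so ȳ = 736 / (6·(-23)) = -16/3.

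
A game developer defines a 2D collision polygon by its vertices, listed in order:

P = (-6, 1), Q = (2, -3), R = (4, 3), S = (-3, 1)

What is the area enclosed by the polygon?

Apply Gauss's area formula: 2A = Σ (x_i·y_{i+1} − x_{i+1}·y_i), indices taken mod 4.
P→Q: (-6)(-3) − (2)(1) = 16
Q→R: (2)(3) − (4)(-3) = 18
R→S: (4)(1) − (-3)(3) = 13
S→P: (-3)(1) − (-6)(1) = 3
Σ = 50
Area = |Σ|/2 = 25.

25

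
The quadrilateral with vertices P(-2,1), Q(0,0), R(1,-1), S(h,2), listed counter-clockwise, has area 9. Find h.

6

Write out the shoelace sum; only the two edges meeting at S involve h:
2·Area = [(1·2 − h·(-1)) + (h·1 − (-2)·2)] + 0
       = 2·h + 6 = 18
⇒ h = 6.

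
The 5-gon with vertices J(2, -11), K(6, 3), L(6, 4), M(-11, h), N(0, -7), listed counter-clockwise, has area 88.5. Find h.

-6

The doubled signed area Σ (x_i y_{i+1} − x_{i+1} y_i) is linear in h.
With h=0 it equals 213; the coefficient of h is 6 (from the two edges through M).
So 6·h + 213 = 2·88.5 = 177 ⇒ h = -6.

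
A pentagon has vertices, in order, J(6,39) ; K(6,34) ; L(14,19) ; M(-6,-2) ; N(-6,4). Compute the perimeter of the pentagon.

94

|JK| = √((0)² + (-5)²) = √25 = 5
|KL| = √((8)² + (-15)²) = √289 = 17
|LM| = √((-20)² + (-21)²) = √841 = 29
|MN| = √((0)² + (6)²) = √36 = 6
|NJ| = √((12)² + (35)²) = √1369 = 37
Perimeter = 5 + 17 + 29 + 6 + 37 = 94.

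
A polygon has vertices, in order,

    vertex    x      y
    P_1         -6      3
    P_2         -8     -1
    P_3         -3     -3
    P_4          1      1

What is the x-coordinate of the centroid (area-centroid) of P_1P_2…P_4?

-58/15

Apply the shoelace formula. First the cross-terms c_i = x_i·y_{i+1} − x_{i+1}·y_i:
  30, 21, 0, 9  ⇒  2A = 60, A = 30.
Then Σ (x_i + x_{i+1})·c_i = -696, so x̄ = -696 / (6·30) = -58/15.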